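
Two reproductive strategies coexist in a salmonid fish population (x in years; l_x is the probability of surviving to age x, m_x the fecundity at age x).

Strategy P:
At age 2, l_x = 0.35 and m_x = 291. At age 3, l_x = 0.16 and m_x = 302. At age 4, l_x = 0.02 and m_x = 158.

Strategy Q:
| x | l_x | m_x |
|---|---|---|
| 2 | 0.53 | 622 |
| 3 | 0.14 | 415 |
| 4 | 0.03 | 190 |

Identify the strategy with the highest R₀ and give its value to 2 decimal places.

393.46

Strategy P: R₀ = 0.35×291 + 0.16×302 + 0.02×158 = 153.3300
Strategy Q: R₀ = 0.53×622 + 0.14×415 + 0.03×190 = 393.4600
Highest R₀: strategy Q with 393.4600.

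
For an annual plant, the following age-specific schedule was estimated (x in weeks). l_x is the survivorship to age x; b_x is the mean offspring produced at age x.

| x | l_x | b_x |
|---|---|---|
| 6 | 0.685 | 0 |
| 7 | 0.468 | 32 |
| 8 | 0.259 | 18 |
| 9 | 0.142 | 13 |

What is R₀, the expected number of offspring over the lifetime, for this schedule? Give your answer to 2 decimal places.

21.48

R₀ = Σ l_x b_x:
  age 6: 0.685 × 0 = 0.0000
  age 7: 0.468 × 32 = 14.9760
  age 8: 0.259 × 18 = 4.6620
  age 9: 0.142 × 13 = 1.8460
R₀ = 0.0000 + 14.9760 + 4.6620 + 1.8460 = 21.4840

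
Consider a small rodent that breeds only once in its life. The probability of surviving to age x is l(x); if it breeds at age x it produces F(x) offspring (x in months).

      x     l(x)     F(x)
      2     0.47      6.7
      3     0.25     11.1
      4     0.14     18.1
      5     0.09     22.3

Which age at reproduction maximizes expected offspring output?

2

Expected offspring if breeding at age x = l(x) × F(x):
  age 2: 0.47 × 6.7 = 3.149
  age 3: 0.25 × 11.1 = 2.775
  age 4: 0.14 × 18.1 = 2.534
  age 5: 0.09 × 22.3 = 2.007
Maximum at age 2 (3.149).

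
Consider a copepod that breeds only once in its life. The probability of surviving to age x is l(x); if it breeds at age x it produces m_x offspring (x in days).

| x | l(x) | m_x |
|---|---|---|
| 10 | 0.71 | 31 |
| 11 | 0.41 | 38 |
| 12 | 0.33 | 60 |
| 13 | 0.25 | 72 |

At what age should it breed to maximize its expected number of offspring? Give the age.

Expected offspring if breeding at age x = l(x) × m_x:
  age 10: 0.71 × 31 = 22.010
  age 11: 0.41 × 38 = 15.580
  age 12: 0.33 × 60 = 19.800
  age 13: 0.25 × 72 = 18.000
Maximum at age 10 (22.010).

10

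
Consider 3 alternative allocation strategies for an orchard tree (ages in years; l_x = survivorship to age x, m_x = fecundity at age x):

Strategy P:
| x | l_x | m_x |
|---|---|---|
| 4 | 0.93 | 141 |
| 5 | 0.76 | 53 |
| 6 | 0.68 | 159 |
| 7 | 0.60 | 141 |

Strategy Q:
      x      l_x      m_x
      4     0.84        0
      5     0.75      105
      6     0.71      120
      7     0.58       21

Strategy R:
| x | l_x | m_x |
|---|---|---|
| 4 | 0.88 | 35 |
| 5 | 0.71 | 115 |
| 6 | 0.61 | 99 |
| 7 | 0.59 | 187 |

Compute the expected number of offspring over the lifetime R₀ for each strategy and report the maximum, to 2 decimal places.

Strategy P: R₀ = 0.93×141 + 0.76×53 + 0.68×159 + 0.60×141 = 364.1300
Strategy Q: R₀ = 0.84×0 + 0.75×105 + 0.71×120 + 0.58×21 = 176.1300
Strategy R: R₀ = 0.88×35 + 0.71×115 + 0.61×99 + 0.59×187 = 283.1700
Highest R₀: strategy P with 364.1300.

364.13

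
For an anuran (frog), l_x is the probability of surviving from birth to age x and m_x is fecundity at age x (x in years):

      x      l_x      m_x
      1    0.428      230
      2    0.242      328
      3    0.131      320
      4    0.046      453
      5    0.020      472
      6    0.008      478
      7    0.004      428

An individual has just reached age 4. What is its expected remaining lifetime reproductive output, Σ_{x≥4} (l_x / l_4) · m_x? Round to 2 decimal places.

l_4 = 0.046. Conditional survival from age 4 to x is l_x / l_4.
  x=4: (0.046/0.046) × 453 = 453.0000
  x=5: (0.020/0.046) × 472 = 205.2174
  x=6: (0.008/0.046) × 478 = 83.1304
  x=7: (0.004/0.046) × 428 = 37.2174
Sum = 453.0000 + 205.2174 + 83.1304 + 37.2174 = 778.5652

778.57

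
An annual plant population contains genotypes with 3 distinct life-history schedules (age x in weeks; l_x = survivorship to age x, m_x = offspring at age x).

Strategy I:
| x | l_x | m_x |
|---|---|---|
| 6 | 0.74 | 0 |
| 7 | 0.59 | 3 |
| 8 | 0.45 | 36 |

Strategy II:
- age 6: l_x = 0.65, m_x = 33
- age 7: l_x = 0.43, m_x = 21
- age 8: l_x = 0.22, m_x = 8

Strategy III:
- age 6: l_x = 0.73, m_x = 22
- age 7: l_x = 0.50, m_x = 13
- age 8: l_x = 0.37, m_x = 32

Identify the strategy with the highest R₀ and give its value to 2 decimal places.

34.40

Strategy I: R₀ = 0.74×0 + 0.59×3 + 0.45×36 = 17.9700
Strategy II: R₀ = 0.65×33 + 0.43×21 + 0.22×8 = 32.2400
Strategy III: R₀ = 0.73×22 + 0.50×13 + 0.37×32 = 34.4000
Highest R₀: strategy III with 34.4000.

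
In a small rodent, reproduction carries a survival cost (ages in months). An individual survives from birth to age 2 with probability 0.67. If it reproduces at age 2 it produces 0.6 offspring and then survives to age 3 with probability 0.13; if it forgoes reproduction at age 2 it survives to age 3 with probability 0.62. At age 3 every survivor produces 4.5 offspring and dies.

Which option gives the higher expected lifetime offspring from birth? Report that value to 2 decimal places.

breed at age 2: R₀ = 0.67 × (0.6 + 0.13 × 4.5) = 0.67 × 1.1850 = 0.7940
delay to age 3: R₀ = 0.67 × (0.62 × 4.5) = 0.67 × 2.7900 = 1.8693
Higher: delay to age 3 (1.8693).

1.87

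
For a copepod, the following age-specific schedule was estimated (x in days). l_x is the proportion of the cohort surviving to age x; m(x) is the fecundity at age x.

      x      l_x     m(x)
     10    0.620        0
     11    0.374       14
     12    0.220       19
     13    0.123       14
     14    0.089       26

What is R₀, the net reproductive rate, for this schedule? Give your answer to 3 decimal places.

R₀ = Σ l_x m(x):
  age 10: 0.620 × 0 = 0.0000
  age 11: 0.374 × 14 = 5.2360
  age 12: 0.220 × 19 = 4.1800
  age 13: 0.123 × 14 = 1.7220
  age 14: 0.089 × 26 = 2.3140
R₀ = 0.0000 + 5.2360 + 4.1800 + 1.7220 + 2.3140 = 13.4520

13.452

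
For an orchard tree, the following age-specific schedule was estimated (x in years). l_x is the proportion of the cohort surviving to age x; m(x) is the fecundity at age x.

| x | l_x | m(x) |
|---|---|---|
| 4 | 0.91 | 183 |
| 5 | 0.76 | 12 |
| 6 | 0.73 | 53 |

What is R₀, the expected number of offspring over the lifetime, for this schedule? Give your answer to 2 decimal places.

R₀ = Σ l_x m(x):
  age 4: 0.91 × 183 = 166.5300
  age 5: 0.76 × 12 = 9.1200
  age 6: 0.73 × 53 = 38.6900
R₀ = 166.5300 + 9.1200 + 38.6900 = 214.3400

214.34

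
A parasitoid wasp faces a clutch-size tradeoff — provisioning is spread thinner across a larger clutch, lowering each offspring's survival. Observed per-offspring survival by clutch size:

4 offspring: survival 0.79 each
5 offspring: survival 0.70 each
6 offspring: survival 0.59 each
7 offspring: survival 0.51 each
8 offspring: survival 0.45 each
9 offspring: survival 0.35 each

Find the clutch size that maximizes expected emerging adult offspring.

8

Expected emerging adult offspring = c × s(c):
  c=4: 4 × 0.79 = 3.160
  c=5: 5 × 0.70 = 3.500
  c=6: 6 × 0.59 = 3.540
  c=7: 7 × 0.51 = 3.570
  c=8: 8 × 0.45 = 3.600
  c=9: 9 × 0.35 = 3.150
Maximum at c = 8 (3.600 emerging adult offspring).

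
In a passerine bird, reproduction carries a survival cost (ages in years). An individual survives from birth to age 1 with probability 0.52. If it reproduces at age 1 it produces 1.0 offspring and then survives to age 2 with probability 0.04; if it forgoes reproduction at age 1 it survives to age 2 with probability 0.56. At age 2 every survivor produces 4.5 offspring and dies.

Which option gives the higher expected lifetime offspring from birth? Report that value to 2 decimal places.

1.31

breed at age 1: R₀ = 0.52 × (1.0 + 0.04 × 4.5) = 0.52 × 1.1800 = 0.6136
delay to age 2: R₀ = 0.52 × (0.56 × 4.5) = 0.52 × 2.5200 = 1.3104
Higher: delay to age 2 (1.3104).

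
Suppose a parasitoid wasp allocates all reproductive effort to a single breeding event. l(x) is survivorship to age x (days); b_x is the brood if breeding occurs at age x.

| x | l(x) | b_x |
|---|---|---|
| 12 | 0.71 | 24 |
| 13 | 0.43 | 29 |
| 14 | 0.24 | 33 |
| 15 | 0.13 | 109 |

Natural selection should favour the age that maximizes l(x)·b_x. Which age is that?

Expected offspring if breeding at age x = l(x) × b_x:
  age 12: 0.71 × 24 = 17.040
  age 13: 0.43 × 29 = 12.470
  age 14: 0.24 × 33 = 7.920
  age 15: 0.13 × 109 = 14.170
Maximum at age 12 (17.040).

12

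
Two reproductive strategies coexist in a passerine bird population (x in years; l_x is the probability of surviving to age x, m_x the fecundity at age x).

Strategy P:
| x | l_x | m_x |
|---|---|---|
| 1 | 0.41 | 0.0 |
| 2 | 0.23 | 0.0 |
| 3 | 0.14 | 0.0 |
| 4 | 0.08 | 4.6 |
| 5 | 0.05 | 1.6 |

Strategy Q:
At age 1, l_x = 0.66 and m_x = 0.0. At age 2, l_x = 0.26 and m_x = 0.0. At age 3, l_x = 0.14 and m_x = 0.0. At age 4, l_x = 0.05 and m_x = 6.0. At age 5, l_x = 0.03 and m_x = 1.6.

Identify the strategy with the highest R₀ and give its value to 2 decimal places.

Strategy P: R₀ = 0.41×0.0 + 0.23×0.0 + 0.14×0.0 + 0.08×4.6 + 0.05×1.6 = 0.4480
Strategy Q: R₀ = 0.66×0.0 + 0.26×0.0 + 0.14×0.0 + 0.05×6.0 + 0.03×1.6 = 0.3480
Highest R₀: strategy P with 0.4480.

0.45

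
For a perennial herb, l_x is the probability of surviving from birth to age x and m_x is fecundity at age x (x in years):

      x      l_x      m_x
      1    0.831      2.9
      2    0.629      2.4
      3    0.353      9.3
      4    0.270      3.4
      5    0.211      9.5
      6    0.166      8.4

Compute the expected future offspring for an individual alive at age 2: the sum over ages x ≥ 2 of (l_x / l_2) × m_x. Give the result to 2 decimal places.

l_2 = 0.629. Conditional survival from age 2 to x is l_x / l_2.
  x=2: (0.629/0.629) × 2.4 = 2.4000
  x=3: (0.353/0.629) × 9.3 = 5.2192
  x=4: (0.270/0.629) × 3.4 = 1.4595
  x=5: (0.211/0.629) × 9.5 = 3.1868
  x=6: (0.166/0.629) × 8.4 = 2.2169
Sum = 2.4000 + 5.2192 + 1.4595 + 3.1868 + 2.2169 = 14.4824

14.48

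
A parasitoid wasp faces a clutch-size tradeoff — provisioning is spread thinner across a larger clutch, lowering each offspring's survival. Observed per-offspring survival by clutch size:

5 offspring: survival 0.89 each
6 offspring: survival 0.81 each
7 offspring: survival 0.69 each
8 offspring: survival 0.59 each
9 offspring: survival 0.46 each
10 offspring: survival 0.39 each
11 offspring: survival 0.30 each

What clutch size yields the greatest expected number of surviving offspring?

6

Expected surviving offspring = c × s(c):
  c=5: 5 × 0.89 = 4.450
  c=6: 6 × 0.81 = 4.860
  c=7: 7 × 0.69 = 4.830
  c=8: 8 × 0.59 = 4.720
  c=9: 9 × 0.46 = 4.140
  c=10: 10 × 0.39 = 3.900
  c=11: 11 × 0.30 = 3.300
Maximum at c = 6 (4.860 surviving offspring).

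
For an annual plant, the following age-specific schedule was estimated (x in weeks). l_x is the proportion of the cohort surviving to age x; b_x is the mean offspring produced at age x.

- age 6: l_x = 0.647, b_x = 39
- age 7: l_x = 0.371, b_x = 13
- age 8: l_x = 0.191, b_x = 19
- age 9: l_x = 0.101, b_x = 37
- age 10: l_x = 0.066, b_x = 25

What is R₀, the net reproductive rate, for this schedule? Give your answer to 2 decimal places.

39.07

R₀ = Σ l_x b_x:
  age 6: 0.647 × 39 = 25.2330
  age 7: 0.371 × 13 = 4.8230
  age 8: 0.191 × 19 = 3.6290
  age 9: 0.101 × 37 = 3.7370
  age 10: 0.066 × 25 = 1.6500
R₀ = 25.2330 + 4.8230 + 3.6290 + 3.7370 + 1.6500 = 39.0720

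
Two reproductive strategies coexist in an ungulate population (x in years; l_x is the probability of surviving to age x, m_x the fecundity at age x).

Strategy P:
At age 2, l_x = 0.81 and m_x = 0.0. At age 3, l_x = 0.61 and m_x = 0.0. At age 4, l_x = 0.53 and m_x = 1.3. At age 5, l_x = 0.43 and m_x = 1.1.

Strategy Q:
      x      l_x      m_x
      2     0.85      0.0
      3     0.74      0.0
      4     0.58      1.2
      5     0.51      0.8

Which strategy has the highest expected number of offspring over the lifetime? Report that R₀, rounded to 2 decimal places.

1.16

Strategy P: R₀ = 0.81×0.0 + 0.61×0.0 + 0.53×1.3 + 0.43×1.1 = 1.1620
Strategy Q: R₀ = 0.85×0.0 + 0.74×0.0 + 0.58×1.2 + 0.51×0.8 = 1.1040
Highest R₀: strategy P with 1.1620.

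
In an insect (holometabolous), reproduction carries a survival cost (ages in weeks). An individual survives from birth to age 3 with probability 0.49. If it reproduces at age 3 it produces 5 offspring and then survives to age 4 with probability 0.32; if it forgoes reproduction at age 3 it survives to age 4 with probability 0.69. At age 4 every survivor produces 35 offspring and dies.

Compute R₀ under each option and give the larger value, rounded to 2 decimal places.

11.83

breed at age 3: R₀ = 0.49 × (5 + 0.32 × 35) = 0.49 × 16.2000 = 7.9380
delay to age 4: R₀ = 0.49 × (0.69 × 35) = 0.49 × 24.1500 = 11.8335
Higher: delay to age 4 (11.8335).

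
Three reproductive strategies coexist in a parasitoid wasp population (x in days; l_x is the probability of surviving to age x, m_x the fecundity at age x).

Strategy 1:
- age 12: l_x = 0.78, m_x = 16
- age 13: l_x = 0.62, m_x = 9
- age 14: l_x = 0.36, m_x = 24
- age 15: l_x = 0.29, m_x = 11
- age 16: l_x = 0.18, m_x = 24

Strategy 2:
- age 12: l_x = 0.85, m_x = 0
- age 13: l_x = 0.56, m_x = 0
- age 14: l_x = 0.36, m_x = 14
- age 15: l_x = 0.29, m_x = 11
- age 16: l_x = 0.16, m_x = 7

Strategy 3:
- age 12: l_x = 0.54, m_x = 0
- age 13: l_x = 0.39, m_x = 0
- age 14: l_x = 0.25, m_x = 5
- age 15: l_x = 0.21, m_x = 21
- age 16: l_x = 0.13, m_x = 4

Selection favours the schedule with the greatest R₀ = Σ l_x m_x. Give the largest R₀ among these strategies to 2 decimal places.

Strategy 1: R₀ = 0.78×16 + 0.62×9 + 0.36×24 + 0.29×11 + 0.18×24 = 34.2100
Strategy 2: R₀ = 0.85×0 + 0.56×0 + 0.36×14 + 0.29×11 + 0.16×7 = 9.3500
Strategy 3: R₀ = 0.54×0 + 0.39×0 + 0.25×5 + 0.21×21 + 0.13×4 = 6.1800
Highest R₀: strategy 1 with 34.2100.

34.21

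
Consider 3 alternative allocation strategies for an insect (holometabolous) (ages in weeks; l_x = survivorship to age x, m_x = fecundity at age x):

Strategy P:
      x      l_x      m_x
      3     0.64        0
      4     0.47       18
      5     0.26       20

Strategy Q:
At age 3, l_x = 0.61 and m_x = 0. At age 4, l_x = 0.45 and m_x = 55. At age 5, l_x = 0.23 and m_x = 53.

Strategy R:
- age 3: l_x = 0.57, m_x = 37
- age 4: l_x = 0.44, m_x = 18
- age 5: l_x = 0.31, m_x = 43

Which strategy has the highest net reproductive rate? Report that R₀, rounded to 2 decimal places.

Strategy P: R₀ = 0.64×0 + 0.47×18 + 0.26×20 = 13.6600
Strategy Q: R₀ = 0.61×0 + 0.45×55 + 0.23×53 = 36.9400
Strategy R: R₀ = 0.57×37 + 0.44×18 + 0.31×43 = 42.3400
Highest R₀: strategy R with 42.3400.

42.34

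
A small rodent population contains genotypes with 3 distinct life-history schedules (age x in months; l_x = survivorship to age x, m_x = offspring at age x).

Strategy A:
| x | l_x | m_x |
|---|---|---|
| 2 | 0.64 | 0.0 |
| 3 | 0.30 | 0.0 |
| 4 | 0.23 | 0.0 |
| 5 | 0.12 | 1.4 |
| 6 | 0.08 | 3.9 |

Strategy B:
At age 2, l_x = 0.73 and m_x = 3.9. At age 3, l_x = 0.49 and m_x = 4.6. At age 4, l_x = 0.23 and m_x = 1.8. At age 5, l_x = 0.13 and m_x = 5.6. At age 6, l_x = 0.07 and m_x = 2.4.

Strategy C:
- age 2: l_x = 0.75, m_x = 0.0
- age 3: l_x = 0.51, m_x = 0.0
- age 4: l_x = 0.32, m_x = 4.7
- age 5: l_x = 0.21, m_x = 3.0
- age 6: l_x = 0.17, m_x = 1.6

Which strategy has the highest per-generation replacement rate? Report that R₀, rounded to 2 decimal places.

Strategy A: R₀ = 0.64×0.0 + 0.30×0.0 + 0.23×0.0 + 0.12×1.4 + 0.08×3.9 = 0.4800
Strategy B: R₀ = 0.73×3.9 + 0.49×4.6 + 0.23×1.8 + 0.13×5.6 + 0.07×2.4 = 6.4110
Strategy C: R₀ = 0.75×0.0 + 0.51×0.0 + 0.32×4.7 + 0.21×3.0 + 0.17×1.6 = 2.4060
Highest R₀: strategy B with 6.4110.

6.41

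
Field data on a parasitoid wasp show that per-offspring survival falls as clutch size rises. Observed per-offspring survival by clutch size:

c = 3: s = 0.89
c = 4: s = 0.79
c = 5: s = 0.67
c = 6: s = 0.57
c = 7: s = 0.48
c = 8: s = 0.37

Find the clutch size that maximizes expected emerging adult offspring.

Expected emerging adult offspring = c × s(c):
  c=3: 3 × 0.89 = 2.670
  c=4: 4 × 0.79 = 3.160
  c=5: 5 × 0.67 = 3.350
  c=6: 6 × 0.57 = 3.420
  c=7: 7 × 0.48 = 3.360
  c=8: 8 × 0.37 = 2.960
Maximum at c = 6 (3.420 emerging adult offspring).

6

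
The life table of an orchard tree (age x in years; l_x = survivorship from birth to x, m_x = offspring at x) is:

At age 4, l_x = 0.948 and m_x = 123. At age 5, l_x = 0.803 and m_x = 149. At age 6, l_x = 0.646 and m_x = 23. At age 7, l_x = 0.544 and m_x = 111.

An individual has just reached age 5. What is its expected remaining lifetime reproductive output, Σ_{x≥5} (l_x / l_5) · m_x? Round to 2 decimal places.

242.70

l_5 = 0.803. Conditional survival from age 5 to x is l_x / l_5.
  x=5: (0.803/0.803) × 149 = 149.0000
  x=6: (0.646/0.803) × 23 = 18.5031
  x=7: (0.544/0.803) × 111 = 75.1980
Sum = 149.0000 + 18.5031 + 75.1980 = 242.7011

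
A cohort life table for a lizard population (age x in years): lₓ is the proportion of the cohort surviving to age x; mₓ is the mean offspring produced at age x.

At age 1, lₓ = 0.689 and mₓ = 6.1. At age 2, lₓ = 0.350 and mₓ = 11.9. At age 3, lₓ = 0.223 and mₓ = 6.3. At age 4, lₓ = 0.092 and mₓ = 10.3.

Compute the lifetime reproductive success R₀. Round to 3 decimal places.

R₀ = Σ lₓ mₓ:
  age 1: 0.689 × 6.1 = 4.2029
  age 2: 0.350 × 11.9 = 4.1650
  age 3: 0.223 × 6.3 = 1.4049
  age 4: 0.092 × 10.3 = 0.9476
R₀ = 4.2029 + 4.1650 + 1.4049 + 0.9476 = 10.7204

10.720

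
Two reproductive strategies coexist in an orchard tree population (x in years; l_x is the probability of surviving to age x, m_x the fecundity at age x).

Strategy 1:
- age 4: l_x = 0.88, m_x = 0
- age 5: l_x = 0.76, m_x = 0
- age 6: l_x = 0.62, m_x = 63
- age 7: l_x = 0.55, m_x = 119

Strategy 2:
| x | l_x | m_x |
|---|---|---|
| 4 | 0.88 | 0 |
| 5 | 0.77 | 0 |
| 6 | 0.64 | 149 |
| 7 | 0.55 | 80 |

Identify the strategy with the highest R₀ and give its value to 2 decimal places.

139.36

Strategy 1: R₀ = 0.88×0 + 0.76×0 + 0.62×63 + 0.55×119 = 104.5100
Strategy 2: R₀ = 0.88×0 + 0.77×0 + 0.64×149 + 0.55×80 = 139.3600
Highest R₀: strategy 2 with 139.3600.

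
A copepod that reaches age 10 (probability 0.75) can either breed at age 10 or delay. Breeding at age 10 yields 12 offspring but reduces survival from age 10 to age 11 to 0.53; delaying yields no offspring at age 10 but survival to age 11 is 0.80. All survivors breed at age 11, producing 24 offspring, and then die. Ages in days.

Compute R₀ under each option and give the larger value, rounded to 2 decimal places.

breed at age 10: R₀ = 0.75 × (12 + 0.53 × 24) = 0.75 × 24.7200 = 18.5400
delay to age 11: R₀ = 0.75 × (0.80 × 24) = 0.75 × 19.2000 = 14.4000
Higher: breed at age 10 (18.5400).

18.54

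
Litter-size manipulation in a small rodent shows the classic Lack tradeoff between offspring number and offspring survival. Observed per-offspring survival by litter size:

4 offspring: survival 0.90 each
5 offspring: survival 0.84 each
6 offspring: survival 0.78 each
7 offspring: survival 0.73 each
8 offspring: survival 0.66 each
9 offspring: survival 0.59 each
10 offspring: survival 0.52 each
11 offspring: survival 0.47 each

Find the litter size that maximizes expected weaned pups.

9

Expected weaned pups = c × s(c):
  c=4: 4 × 0.90 = 3.600
  c=5: 5 × 0.84 = 4.200
  c=6: 6 × 0.78 = 4.680
  c=7: 7 × 0.73 = 5.110
  c=8: 8 × 0.66 = 5.280
  c=9: 9 × 0.59 = 5.310
  c=10: 10 × 0.52 = 5.200
  c=11: 11 × 0.47 = 5.170
Maximum at c = 9 (5.310 weaned pups).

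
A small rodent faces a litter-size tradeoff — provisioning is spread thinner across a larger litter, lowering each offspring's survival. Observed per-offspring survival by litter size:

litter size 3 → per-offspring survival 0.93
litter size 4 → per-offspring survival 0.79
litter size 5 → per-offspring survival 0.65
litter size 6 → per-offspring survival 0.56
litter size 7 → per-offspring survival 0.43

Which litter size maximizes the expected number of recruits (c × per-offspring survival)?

6

Expected recruits = c × s(c):
  c=3: 3 × 0.93 = 2.790
  c=4: 4 × 0.79 = 3.160
  c=5: 5 × 0.65 = 3.250
  c=6: 6 × 0.56 = 3.360
  c=7: 7 × 0.43 = 3.010
Maximum at c = 6 (3.360 recruits).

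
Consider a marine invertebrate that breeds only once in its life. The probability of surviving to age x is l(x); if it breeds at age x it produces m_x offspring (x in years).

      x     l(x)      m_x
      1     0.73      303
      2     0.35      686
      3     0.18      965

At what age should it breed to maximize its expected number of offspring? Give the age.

2

Expected offspring if breeding at age x = l(x) × m_x:
  age 1: 0.73 × 303 = 221.190
  age 2: 0.35 × 686 = 240.100
  age 3: 0.18 × 965 = 173.700
Maximum at age 2 (240.100).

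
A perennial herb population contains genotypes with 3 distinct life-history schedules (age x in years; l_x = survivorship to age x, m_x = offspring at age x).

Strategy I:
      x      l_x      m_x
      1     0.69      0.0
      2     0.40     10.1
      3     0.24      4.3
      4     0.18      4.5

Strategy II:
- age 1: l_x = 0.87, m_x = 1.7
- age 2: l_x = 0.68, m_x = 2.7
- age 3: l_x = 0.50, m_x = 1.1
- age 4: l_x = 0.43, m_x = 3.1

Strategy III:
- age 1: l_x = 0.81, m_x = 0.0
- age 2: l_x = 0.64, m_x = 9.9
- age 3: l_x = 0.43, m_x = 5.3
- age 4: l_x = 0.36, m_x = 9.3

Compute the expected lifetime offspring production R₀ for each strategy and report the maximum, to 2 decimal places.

11.96

Strategy I: R₀ = 0.69×0.0 + 0.40×10.1 + 0.24×4.3 + 0.18×4.5 = 5.8820
Strategy II: R₀ = 0.87×1.7 + 0.68×2.7 + 0.50×1.1 + 0.43×3.1 = 5.1980
Strategy III: R₀ = 0.81×0.0 + 0.64×9.9 + 0.43×5.3 + 0.36×9.3 = 11.9630
Highest R₀: strategy III with 11.9630.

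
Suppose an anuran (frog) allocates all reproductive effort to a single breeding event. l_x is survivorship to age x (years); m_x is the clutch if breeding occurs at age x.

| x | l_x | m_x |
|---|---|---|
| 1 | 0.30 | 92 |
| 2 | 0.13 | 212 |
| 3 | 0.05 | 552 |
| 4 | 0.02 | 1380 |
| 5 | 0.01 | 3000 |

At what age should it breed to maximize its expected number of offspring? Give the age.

Expected offspring if breeding at age x = l_x × m_x:
  age 1: 0.30 × 92 = 27.600
  age 2: 0.13 × 212 = 27.560
  age 3: 0.05 × 552 = 27.600
  age 4: 0.02 × 1380 = 27.600
  age 5: 0.01 × 3000 = 30.000
Maximum at age 5 (30.000).

5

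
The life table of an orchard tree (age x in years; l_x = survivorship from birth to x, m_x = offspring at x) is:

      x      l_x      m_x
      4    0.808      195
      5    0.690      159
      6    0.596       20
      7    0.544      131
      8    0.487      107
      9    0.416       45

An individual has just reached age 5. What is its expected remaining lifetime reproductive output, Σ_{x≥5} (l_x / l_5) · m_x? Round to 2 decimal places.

382.21

l_5 = 0.690. Conditional survival from age 5 to x is l_x / l_5.
  x=5: (0.690/0.690) × 159 = 159.0000
  x=6: (0.596/0.690) × 20 = 17.2754
  x=7: (0.544/0.690) × 131 = 103.2812
  x=8: (0.487/0.690) × 107 = 75.5203
  x=9: (0.416/0.690) × 45 = 27.1304
Sum = 159.0000 + 17.2754 + 103.2812 + 75.5203 + 27.1304 = 382.2072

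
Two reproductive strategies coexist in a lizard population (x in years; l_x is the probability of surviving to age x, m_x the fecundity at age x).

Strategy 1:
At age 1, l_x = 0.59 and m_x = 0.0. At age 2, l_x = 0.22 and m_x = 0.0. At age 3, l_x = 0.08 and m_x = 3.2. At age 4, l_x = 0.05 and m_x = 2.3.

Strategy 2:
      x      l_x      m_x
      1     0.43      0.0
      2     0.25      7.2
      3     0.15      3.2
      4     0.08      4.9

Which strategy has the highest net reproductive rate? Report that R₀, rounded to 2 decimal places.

Strategy 1: R₀ = 0.59×0.0 + 0.22×0.0 + 0.08×3.2 + 0.05×2.3 = 0.3710
Strategy 2: R₀ = 0.43×0.0 + 0.25×7.2 + 0.15×3.2 + 0.08×4.9 = 2.6720
Highest R₀: strategy 2 with 2.6720.

2.67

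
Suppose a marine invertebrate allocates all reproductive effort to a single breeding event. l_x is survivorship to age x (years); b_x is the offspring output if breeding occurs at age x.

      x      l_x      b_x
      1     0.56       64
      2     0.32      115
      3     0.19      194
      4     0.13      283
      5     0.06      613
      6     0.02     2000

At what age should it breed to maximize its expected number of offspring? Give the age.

Expected offspring if breeding at age x = l_x × b_x:
  age 1: 0.56 × 64 = 35.840
  age 2: 0.32 × 115 = 36.800
  age 3: 0.19 × 194 = 36.860
  age 4: 0.13 × 283 = 36.790
  age 5: 0.06 × 613 = 36.780
  age 6: 0.02 × 2000 = 40.000
Maximum at age 6 (40.000).

6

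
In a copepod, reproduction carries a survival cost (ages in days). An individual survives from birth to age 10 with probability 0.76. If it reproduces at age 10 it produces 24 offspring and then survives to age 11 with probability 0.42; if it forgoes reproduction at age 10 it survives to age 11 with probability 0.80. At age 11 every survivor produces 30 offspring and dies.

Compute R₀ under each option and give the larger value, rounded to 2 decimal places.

breed at age 10: R₀ = 0.76 × (24 + 0.42 × 30) = 0.76 × 36.6000 = 27.8160
delay to age 11: R₀ = 0.76 × (0.80 × 30) = 0.76 × 24.0000 = 18.2400
Higher: breed at age 10 (27.8160).

27.82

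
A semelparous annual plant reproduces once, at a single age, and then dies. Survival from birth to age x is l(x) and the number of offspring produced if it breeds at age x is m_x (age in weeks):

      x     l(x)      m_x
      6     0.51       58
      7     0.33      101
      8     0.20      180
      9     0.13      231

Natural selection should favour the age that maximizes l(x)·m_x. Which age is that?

8

Expected offspring if breeding at age x = l(x) × m_x:
  age 6: 0.51 × 58 = 29.580
  age 7: 0.33 × 101 = 33.330
  age 8: 0.20 × 180 = 36.000
  age 9: 0.13 × 231 = 30.030
Maximum at age 8 (36.000).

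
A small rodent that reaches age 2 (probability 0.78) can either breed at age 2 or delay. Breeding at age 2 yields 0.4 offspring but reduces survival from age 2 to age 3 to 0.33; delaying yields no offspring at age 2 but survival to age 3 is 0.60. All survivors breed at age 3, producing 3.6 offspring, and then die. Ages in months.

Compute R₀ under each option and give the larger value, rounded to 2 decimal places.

1.68

breed at age 2: R₀ = 0.78 × (0.4 + 0.33 × 3.6) = 0.78 × 1.5880 = 1.2386
delay to age 3: R₀ = 0.78 × (0.60 × 3.6) = 0.78 × 2.1600 = 1.6848
Higher: delay to age 3 (1.6848).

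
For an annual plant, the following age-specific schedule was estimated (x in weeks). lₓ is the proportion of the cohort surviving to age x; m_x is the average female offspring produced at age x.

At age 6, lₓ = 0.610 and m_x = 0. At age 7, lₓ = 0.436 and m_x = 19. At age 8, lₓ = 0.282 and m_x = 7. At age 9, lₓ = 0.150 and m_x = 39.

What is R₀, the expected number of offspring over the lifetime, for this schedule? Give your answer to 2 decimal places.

R₀ = Σ lₓ m_x:
  age 6: 0.610 × 0 = 0.0000
  age 7: 0.436 × 19 = 8.2840
  age 8: 0.282 × 7 = 1.9740
  age 9: 0.150 × 39 = 5.8500
R₀ = 0.0000 + 8.2840 + 1.9740 + 5.8500 = 16.1080

16.11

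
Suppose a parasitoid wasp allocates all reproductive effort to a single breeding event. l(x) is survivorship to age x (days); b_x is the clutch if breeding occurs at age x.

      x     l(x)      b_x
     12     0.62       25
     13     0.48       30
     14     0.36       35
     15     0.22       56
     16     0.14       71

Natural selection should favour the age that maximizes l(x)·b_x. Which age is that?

12

Expected offspring if breeding at age x = l(x) × b_x:
  age 12: 0.62 × 25 = 15.500
  age 13: 0.48 × 30 = 14.400
  age 14: 0.36 × 35 = 12.600
  age 15: 0.22 × 56 = 12.320
  age 16: 0.14 × 71 = 9.940
Maximum at age 12 (15.500).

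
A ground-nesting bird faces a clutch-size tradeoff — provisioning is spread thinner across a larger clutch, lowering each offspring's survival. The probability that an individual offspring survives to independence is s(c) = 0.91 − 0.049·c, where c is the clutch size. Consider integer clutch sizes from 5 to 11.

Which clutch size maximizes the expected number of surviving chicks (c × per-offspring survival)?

Expected surviving chicks = c × s(c):
  c=5: 5 × 0.665 = 3.325
  c=6: 6 × 0.616 = 3.696
  c=7: 7 × 0.567 = 3.969
  c=8: 8 × 0.518 = 4.144
  c=9: 9 × 0.469 = 4.221
  c=10: 10 × 0.420 = 4.200
  c=11: 11 × 0.371 = 4.081
Maximum at c = 9 (4.221 surviving chicks).

9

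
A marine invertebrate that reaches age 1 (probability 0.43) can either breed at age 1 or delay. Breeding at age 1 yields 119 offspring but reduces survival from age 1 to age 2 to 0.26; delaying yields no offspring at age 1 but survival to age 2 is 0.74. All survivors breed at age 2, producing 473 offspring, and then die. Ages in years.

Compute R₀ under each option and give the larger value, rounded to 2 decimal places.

150.51

breed at age 1: R₀ = 0.43 × (119 + 0.26 × 473) = 0.43 × 241.9800 = 104.0514
delay to age 2: R₀ = 0.43 × (0.74 × 473) = 0.43 × 350.0200 = 150.5086
Higher: delay to age 2 (150.5086).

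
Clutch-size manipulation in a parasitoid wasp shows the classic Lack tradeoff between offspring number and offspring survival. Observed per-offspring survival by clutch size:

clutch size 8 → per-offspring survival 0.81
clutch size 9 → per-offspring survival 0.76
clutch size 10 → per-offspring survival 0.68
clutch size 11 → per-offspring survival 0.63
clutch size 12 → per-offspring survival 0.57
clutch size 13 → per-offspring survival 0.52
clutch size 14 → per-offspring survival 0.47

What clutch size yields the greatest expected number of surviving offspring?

11

Expected surviving offspring = c × s(c):
  c=8: 8 × 0.81 = 6.480
  c=9: 9 × 0.76 = 6.840
  c=10: 10 × 0.68 = 6.800
  c=11: 11 × 0.63 = 6.930
  c=12: 12 × 0.57 = 6.840
  c=13: 13 × 0.52 = 6.760
  c=14: 14 × 0.47 = 6.580
Maximum at c = 11 (6.930 surviving offspring).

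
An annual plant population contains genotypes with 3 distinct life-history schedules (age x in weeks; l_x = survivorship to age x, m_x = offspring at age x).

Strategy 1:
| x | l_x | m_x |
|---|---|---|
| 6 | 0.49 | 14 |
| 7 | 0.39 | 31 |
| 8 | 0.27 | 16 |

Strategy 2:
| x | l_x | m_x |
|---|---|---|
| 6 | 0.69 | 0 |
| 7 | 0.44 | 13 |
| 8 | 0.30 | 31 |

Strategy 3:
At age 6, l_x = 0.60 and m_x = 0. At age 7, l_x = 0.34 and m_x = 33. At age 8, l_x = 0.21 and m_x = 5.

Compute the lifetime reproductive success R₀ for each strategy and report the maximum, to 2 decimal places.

Strategy 1: R₀ = 0.49×14 + 0.39×31 + 0.27×16 = 23.2700
Strategy 2: R₀ = 0.69×0 + 0.44×13 + 0.30×31 = 15.0200
Strategy 3: R₀ = 0.60×0 + 0.34×33 + 0.21×5 = 12.2700
Highest R₀: strategy 1 with 23.2700.

23.27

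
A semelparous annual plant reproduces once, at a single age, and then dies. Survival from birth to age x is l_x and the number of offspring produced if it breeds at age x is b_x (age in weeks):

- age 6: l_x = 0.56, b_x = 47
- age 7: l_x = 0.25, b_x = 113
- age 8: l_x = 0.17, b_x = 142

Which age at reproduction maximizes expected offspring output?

Expected offspring if breeding at age x = l_x × b_x:
  age 6: 0.56 × 47 = 26.320
  age 7: 0.25 × 113 = 28.250
  age 8: 0.17 × 142 = 24.140
Maximum at age 7 (28.250).

7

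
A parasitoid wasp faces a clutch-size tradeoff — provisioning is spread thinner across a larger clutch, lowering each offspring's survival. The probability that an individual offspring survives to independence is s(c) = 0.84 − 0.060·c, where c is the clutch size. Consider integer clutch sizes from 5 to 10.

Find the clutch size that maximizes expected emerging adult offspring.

7

Expected emerging adult offspring = c × s(c):
  c=5: 5 × 0.540 = 2.700
  c=6: 6 × 0.480 = 2.880
  c=7: 7 × 0.420 = 2.940
  c=8: 8 × 0.360 = 2.880
  c=9: 9 × 0.300 = 2.700
  c=10: 10 × 0.240 = 2.400
Maximum at c = 7 (2.940 emerging adult offspring).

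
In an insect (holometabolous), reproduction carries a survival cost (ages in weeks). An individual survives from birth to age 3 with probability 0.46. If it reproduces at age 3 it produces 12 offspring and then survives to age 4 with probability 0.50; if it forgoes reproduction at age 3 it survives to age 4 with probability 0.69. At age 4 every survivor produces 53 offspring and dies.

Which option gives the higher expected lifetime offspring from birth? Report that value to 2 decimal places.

breed at age 3: R₀ = 0.46 × (12 + 0.50 × 53) = 0.46 × 38.5000 = 17.7100
delay to age 4: R₀ = 0.46 × (0.69 × 53) = 0.46 × 36.5700 = 16.8222
Higher: breed at age 3 (17.7100).

17.71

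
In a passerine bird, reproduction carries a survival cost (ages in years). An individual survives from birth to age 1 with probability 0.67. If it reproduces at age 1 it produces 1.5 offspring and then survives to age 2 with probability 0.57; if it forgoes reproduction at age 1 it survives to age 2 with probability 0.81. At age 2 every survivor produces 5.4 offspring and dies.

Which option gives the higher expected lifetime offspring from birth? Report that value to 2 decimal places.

3.07

breed at age 1: R₀ = 0.67 × (1.5 + 0.57 × 5.4) = 0.67 × 4.5780 = 3.0673
delay to age 2: R₀ = 0.67 × (0.81 × 5.4) = 0.67 × 4.3740 = 2.9306
Higher: breed at age 1 (3.0673).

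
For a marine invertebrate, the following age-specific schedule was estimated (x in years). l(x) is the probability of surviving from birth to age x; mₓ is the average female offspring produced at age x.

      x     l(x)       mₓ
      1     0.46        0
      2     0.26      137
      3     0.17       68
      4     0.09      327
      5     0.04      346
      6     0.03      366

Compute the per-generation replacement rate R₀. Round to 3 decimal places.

R₀ = Σ l(x) mₓ:
  age 1: 0.46 × 0 = 0.0000
  age 2: 0.26 × 137 = 35.6200
  age 3: 0.17 × 68 = 11.5600
  age 4: 0.09 × 327 = 29.4300
  age 5: 0.04 × 346 = 13.8400
  age 6: 0.03 × 366 = 10.9800
R₀ = 0.0000 + 35.6200 + 11.5600 + 29.4300 + 13.8400 + 10.9800 = 101.4300

101.430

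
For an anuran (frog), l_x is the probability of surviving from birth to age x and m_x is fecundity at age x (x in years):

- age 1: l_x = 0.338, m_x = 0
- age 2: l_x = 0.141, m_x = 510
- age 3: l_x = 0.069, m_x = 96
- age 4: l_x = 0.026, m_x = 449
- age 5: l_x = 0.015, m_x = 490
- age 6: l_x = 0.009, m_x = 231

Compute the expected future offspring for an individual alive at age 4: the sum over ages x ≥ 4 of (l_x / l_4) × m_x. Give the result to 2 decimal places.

l_4 = 0.026. Conditional survival from age 4 to x is l_x / l_4.
  x=4: (0.026/0.026) × 449 = 449.0000
  x=5: (0.015/0.026) × 490 = 282.6923
  x=6: (0.009/0.026) × 231 = 79.9615
Sum = 449.0000 + 282.6923 + 79.9615 = 811.6538

811.65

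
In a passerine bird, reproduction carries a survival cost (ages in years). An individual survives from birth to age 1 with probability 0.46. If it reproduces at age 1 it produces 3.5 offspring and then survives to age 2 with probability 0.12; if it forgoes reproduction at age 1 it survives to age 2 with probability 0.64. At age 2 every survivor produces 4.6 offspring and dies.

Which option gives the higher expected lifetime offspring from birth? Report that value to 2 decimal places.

breed at age 1: R₀ = 0.46 × (3.5 + 0.12 × 4.6) = 0.46 × 4.0520 = 1.8639
delay to age 2: R₀ = 0.46 × (0.64 × 4.6) = 0.46 × 2.9440 = 1.3542
Higher: breed at age 1 (1.8639).

1.86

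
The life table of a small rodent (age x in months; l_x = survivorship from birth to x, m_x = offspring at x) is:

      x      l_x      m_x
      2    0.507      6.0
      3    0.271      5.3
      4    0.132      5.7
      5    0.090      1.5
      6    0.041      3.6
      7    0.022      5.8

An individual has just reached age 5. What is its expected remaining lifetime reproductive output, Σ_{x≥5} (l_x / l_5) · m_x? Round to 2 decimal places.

l_5 = 0.090. Conditional survival from age 5 to x is l_x / l_5.
  x=5: (0.090/0.090) × 1.5 = 1.5000
  x=6: (0.041/0.090) × 3.6 = 1.6400
  x=7: (0.022/0.090) × 5.8 = 1.4178
Sum = 1.5000 + 1.6400 + 1.4178 = 4.5578

4.56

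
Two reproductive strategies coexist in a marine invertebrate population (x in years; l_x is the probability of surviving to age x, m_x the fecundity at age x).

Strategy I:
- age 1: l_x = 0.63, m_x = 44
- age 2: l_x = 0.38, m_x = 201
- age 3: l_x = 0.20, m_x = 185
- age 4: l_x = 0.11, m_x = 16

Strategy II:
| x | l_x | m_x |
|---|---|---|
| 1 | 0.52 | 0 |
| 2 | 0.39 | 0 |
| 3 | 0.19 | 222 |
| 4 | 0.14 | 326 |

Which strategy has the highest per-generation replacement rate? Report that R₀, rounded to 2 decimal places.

142.86

Strategy I: R₀ = 0.63×44 + 0.38×201 + 0.20×185 + 0.11×16 = 142.8600
Strategy II: R₀ = 0.52×0 + 0.39×0 + 0.19×222 + 0.14×326 = 87.8200
Highest R₀: strategy I with 142.8600.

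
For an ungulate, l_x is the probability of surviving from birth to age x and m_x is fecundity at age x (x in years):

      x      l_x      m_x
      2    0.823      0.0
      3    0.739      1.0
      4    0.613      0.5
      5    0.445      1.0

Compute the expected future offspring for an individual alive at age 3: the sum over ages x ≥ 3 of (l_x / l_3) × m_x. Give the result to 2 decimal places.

2.02

l_3 = 0.739. Conditional survival from age 3 to x is l_x / l_3.
  x=3: (0.739/0.739) × 1.0 = 1.0000
  x=4: (0.613/0.739) × 0.5 = 0.4147
  x=5: (0.445/0.739) × 1.0 = 0.6022
Sum = 1.0000 + 0.4147 + 0.6022 = 2.0169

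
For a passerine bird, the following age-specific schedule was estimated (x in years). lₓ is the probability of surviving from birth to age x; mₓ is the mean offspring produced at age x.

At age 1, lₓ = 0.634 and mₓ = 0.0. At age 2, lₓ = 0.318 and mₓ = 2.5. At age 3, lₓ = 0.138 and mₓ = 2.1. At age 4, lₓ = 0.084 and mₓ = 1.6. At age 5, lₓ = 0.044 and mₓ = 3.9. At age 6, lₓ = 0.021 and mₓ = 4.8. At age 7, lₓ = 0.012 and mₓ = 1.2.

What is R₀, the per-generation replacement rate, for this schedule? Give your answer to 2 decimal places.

R₀ = Σ lₓ mₓ:
  age 1: 0.634 × 0.0 = 0.0000
  age 2: 0.318 × 2.5 = 0.7950
  age 3: 0.138 × 2.1 = 0.2898
  age 4: 0.084 × 1.6 = 0.1344
  age 5: 0.044 × 3.9 = 0.1716
  age 6: 0.021 × 4.8 = 0.1008
  age 7: 0.012 × 1.2 = 0.0144
R₀ = 0.0000 + 0.7950 + 0.2898 + 0.1344 + 0.1716 + 0.1008 + 0.0144 = 1.5060

1.51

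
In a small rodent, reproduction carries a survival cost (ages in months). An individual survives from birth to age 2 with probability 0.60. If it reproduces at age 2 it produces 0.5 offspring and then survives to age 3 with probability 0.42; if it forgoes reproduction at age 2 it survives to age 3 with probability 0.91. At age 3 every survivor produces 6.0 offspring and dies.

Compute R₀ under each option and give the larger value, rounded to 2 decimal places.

3.28

breed at age 2: R₀ = 0.60 × (0.5 + 0.42 × 6.0) = 0.60 × 3.0200 = 1.8120
delay to age 3: R₀ = 0.60 × (0.91 × 6.0) = 0.60 × 5.4600 = 3.2760
Higher: delay to age 3 (3.2760).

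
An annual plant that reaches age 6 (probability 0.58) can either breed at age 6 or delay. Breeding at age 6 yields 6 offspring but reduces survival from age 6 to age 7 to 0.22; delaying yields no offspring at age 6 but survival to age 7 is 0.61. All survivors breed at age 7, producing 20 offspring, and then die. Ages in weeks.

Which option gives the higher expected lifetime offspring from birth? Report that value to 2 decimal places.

breed at age 6: R₀ = 0.58 × (6 + 0.22 × 20) = 0.58 × 10.4000 = 6.0320
delay to age 7: R₀ = 0.58 × (0.61 × 20) = 0.58 × 12.2000 = 7.0760
Higher: delay to age 7 (7.0760).

7.08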